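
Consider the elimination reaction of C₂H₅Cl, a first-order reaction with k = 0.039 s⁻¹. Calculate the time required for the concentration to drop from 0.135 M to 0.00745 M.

74.28 s

Step 1: For first-order: t = ln([C₂H₅Cl]₀/[C₂H₅Cl])/k
Step 2: t = ln(0.135/0.00745)/0.039
Step 3: t = ln(18.12)/0.039
Step 4: t = 2.897/0.039 = 74.28 s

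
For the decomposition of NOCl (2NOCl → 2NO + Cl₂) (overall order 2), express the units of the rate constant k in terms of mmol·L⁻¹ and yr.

(mmol·L⁻¹)⁻¹·yr⁻¹

Step 1: For overall order n, rate = k × (concentration)^n.
Step 2: Rate has units mmol·L⁻¹·yr⁻¹; concentration term has units (mmol·L⁻¹)^2.
Step 3: k = rate / (concentration)^n, so units of k = (mmol·L⁻¹)^(1-2)·yr⁻¹ = (mmol·L⁻¹)⁻¹·yr⁻¹.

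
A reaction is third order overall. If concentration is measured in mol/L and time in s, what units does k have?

(mol/L)⁻²·s⁻¹

Step 1: For overall order n, rate = k × (concentration)^n.
Step 2: Rate has units mol/L·s⁻¹; concentration term has units (mol/L)^3.
Step 3: k = rate / (concentration)^n, so units of k = (mol/L)^(1-3)·s⁻¹ = (mol/L)⁻²·s⁻¹.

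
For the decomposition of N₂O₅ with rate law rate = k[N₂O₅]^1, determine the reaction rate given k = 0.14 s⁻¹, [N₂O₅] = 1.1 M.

0.154 M/s

Step 1: Identify the rate law: rate = k[N₂O₅]^1
Step 2: Substitute values: rate = 0.14 × (1.1)^1
Step 3: Calculate: rate = 0.14 × 1.1 = 0.154 M/s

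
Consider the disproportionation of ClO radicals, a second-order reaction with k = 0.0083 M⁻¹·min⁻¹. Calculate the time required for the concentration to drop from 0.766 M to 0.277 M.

277.7 min

Step 1: For second-order: t = (1/[ClO] - 1/[ClO]₀)/k
Step 2: t = (1/0.277 - 1/0.766)/0.0083
Step 3: t = (3.61 - 1.305)/0.0083
Step 4: t = 2.305/0.0083 = 277.7 min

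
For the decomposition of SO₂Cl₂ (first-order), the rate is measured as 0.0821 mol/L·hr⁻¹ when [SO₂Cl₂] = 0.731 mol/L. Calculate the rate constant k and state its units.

0.1123 hr⁻¹

Step 1: rate = k[SO₂Cl₂]^1, so k = rate / [SO₂Cl₂]^1.
Step 2: k = 0.0821 / (0.731)^1 = 0.0821 / 0.731.
Step 3: k = 0.1123 hr⁻¹.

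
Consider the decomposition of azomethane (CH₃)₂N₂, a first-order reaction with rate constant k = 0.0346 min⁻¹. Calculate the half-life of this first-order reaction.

20.03 min

Step 1: For a first-order reaction, t₁/₂ = ln(2)/k
Step 2: t₁/₂ = ln(2)/0.0346
Step 3: t₁/₂ = 0.6931/0.0346 = 20.03 min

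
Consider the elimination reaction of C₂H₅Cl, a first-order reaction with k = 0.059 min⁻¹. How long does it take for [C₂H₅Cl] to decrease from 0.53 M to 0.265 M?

11.75 min

Step 1: For first-order: t = ln([C₂H₅Cl]₀/[C₂H₅Cl])/k
Step 2: t = ln(0.53/0.265)/0.059
Step 3: t = ln(2)/0.059
Step 4: t = 0.6931/0.059 = 11.75 min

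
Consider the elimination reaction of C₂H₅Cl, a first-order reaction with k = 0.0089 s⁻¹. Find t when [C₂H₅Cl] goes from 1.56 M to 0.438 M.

142.7 s

Step 1: For first-order: t = ln([C₂H₅Cl]₀/[C₂H₅Cl])/k
Step 2: t = ln(1.56/0.438)/0.0089
Step 3: t = ln(3.562)/0.0089
Step 4: t = 1.27/0.0089 = 142.7 s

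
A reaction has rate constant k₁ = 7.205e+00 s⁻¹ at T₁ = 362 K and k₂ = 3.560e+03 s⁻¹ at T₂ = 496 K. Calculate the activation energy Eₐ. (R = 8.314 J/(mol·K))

69.1 kJ/mol

Step 1: Use the two-temperature Arrhenius form: ln(k₂/k₁) = -Eₐ/R × (1/T₂ - 1/T₁)
Step 2: ln(k₂/k₁) = ln(3.560e+03/7.205e+00) = ln(494.101) = 6.20274
Step 3: 1/T₂ - 1/T₁ = 1/496 - 1/362 = -7.463019e-04 K⁻¹
Step 4: Eₐ = -R × ln(k₂/k₁) / (1/T₂ - 1/T₁) = -8.314 × 6.20274 / -7.463019e-04
Step 5: Eₐ = 6.9100e+04 J/mol = 69.1 kJ/mol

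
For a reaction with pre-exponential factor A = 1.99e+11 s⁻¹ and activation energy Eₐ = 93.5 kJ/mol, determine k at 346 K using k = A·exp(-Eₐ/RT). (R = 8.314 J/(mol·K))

1.52e-03 s⁻¹

Step 1: Use the Arrhenius equation: k = A × exp(-Eₐ/RT)
Step 2: Convert Eₐ to J/mol: 93.5 kJ/mol = 93500 J/mol
Step 3: Calculate the exponent: -Eₐ/(RT) = -93500/(8.314 × 346) = -32.50315
Step 4: k = 1.99e+11 × exp(-32.50315)
Step 5: k = 1.99e+11 × 7.65705e-15 = 1.5238e-03 s⁻¹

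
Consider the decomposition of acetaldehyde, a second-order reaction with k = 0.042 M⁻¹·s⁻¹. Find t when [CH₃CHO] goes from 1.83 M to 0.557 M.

29.74 s

Step 1: For second-order: t = (1/[CH₃CHO] - 1/[CH₃CHO]₀)/k
Step 2: t = (1/0.557 - 1/1.83)/0.042
Step 3: t = (1.795 - 0.5464)/0.042
Step 4: t = 1.249/0.042 = 29.74 s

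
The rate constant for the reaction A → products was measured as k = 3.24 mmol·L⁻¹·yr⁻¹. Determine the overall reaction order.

zeroth order (0)

Step 1: The units of k for an nth-order reaction are (concentration)^(1-n)·(time)⁻¹.
Step 2: Here k has units mmol·L⁻¹·yr⁻¹, so the concentration exponent is 1.
Step 3: 1 - n = 1 ⇒ n = 0. The reaction is zeroth order.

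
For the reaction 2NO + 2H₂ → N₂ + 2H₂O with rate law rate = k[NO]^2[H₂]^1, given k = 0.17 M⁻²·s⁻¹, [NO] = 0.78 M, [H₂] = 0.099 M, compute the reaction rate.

0.01024 M/s

Step 1: The rate law is rate = k[NO]^2[H₂]^1
Step 2: Substitute: rate = 0.17 × (0.78)^2 × (0.099)^1
Step 3: rate = 0.17 × 0.6084 × 0.099 = 0.0102394 M/s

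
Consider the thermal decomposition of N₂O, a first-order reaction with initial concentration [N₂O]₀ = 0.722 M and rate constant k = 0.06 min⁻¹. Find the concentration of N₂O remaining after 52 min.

0.03188 M

Step 1: For a first-order reaction: [N₂O] = [N₂O]₀ × e^(-kt)
Step 2: [N₂O] = 0.722 × e^(-0.06 × 52)
Step 3: [N₂O] = 0.722 × e^(-3.12)
Step 4: [N₂O] = 0.722 × 0.0441572 = 0.03188 M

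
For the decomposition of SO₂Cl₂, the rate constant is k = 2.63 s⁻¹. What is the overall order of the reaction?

first order (1)

Step 1: The units of k for an nth-order reaction are (concentration)^(1-n)·(time)⁻¹.
Step 2: Here k has units s⁻¹, so the concentration exponent is 0.
Step 3: 1 - n = 0 ⇒ n = 1. The reaction is first order.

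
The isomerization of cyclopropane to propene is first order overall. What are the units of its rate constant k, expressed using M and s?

s⁻¹

Step 1: For overall order n, rate = k × (concentration)^n.
Step 2: Rate has units M·s⁻¹; concentration term has units M^1.
Step 3: k = rate / (concentration)^n, so units of k = M^(1-1)·s⁻¹ = s⁻¹.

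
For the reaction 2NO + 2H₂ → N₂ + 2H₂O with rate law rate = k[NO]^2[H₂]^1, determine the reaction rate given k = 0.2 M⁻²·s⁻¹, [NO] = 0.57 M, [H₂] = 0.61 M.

0.03964 M/s

Step 1: The rate law is rate = k[NO]^2[H₂]^1
Step 2: Substitute: rate = 0.2 × (0.57)^2 × (0.61)^1
Step 3: rate = 0.2 × 0.3249 × 0.61 = 0.0396378 M/s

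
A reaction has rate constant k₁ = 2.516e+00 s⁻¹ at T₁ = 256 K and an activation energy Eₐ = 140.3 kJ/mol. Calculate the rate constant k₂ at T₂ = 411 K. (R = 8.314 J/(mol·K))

1.575e+11 s⁻¹

Step 1: Use the two-temperature Arrhenius form: ln(k₂/k₁) = -Eₐ/R × (1/T₂ - 1/T₁)
Step 2: Convert Eₐ to J/mol: 140.3 kJ/mol = 140300 J/mol
Step 3: 1/T₂ - 1/T₁ = 1/411 - 1/256 = -1.473160e-03 K⁻¹
Step 4: ln(k₂/k₁) = -140300/8.314 × -1.473160e-03 = 24.85980
Step 5: k₂ = k₁ × exp(24.85980) = 2.516e+00 × 6.25855e+10 = 1.575e+11 s⁻¹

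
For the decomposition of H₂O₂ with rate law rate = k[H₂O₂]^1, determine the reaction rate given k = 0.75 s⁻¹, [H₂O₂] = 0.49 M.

0.3675 M/s

Step 1: Identify the rate law: rate = k[H₂O₂]^1
Step 2: Substitute values: rate = 0.75 × (0.49)^1
Step 3: Calculate: rate = 0.75 × 0.49 = 0.3675 M/s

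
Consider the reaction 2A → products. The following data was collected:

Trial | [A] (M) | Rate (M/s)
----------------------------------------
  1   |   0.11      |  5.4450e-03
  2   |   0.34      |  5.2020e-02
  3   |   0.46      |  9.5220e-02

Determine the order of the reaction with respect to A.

second order (2)

Step 1: Compare trials to find order n where rate₂/rate₁ = ([A]₂/[A]₁)^n
Step 2: rate₂/rate₁ = 5.2020e-02/5.4450e-03 = 9.554
Step 3: [A]₂/[A]₁ = 0.34/0.11 = 3.091
Step 4: n = ln(9.554)/ln(3.091) = 2.00 ≈ 2
Step 5: The reaction is second order in A.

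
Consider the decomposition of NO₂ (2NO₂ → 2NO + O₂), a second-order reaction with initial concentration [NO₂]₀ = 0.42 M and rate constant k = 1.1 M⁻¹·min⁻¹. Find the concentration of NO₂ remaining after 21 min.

0.03925 M

Step 1: For a second-order reaction: 1/[NO₂] = 1/[NO₂]₀ + kt
Step 2: 1/[NO₂] = 1/0.42 + 1.1 × 21
Step 3: 1/[NO₂] = 2.381 + 23.1 = 25.48
Step 4: [NO₂] = 1/25.48 = 0.03925 M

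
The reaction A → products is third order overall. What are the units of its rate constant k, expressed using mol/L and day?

(mol/L)⁻²·day⁻¹

Step 1: For overall order n, rate = k × (concentration)^n.
Step 2: Rate has units mol/L·day⁻¹; concentration term has units (mol/L)^3.
Step 3: k = rate / (concentration)^n, so units of k = (mol/L)^(1-3)·day⁻¹ = (mol/L)⁻²·day⁻¹.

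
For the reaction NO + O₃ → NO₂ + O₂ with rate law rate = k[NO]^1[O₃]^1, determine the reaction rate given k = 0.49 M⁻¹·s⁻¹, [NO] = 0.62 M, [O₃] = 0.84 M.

0.2552 M/s

Step 1: The rate law is rate = k[NO]^1[O₃]^1
Step 2: Substitute: rate = 0.49 × (0.62)^1 × (0.84)^1
Step 3: rate = 0.49 × 0.62 × 0.84 = 0.255192 M/s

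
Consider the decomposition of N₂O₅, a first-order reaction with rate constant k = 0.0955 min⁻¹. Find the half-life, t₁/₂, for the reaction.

7.258 min

Step 1: For a first-order reaction, t₁/₂ = ln(2)/k
Step 2: t₁/₂ = ln(2)/0.0955
Step 3: t₁/₂ = 0.6931/0.0955 = 7.258 min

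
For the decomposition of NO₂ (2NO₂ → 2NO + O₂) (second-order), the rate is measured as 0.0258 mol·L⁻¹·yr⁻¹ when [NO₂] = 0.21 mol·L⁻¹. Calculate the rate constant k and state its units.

0.585 (mol·L⁻¹)⁻¹·yr⁻¹

Step 1: rate = k[NO₂]^2, so k = rate / [NO₂]^2.
Step 2: k = 0.0258 / (0.21)^2 = 0.0258 / 0.0441.
Step 3: k = 0.585 (mol·L⁻¹)⁻¹·yr⁻¹.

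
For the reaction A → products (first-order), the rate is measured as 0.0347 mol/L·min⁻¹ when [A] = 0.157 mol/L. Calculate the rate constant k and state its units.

0.221 min⁻¹

Step 1: rate = k[A]^1, so k = rate / [A]^1.
Step 2: k = 0.0347 / (0.157)^1 = 0.0347 / 0.157.
Step 3: k = 0.221 min⁻¹.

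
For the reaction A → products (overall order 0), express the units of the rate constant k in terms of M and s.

M·s⁻¹

Step 1: For overall order n, rate = k × (concentration)^n.
Step 2: Rate has units M·s⁻¹; concentration term has units M^0.
Step 3: k = rate / (concentration)^n, so units of k = M^(1-0)·s⁻¹ = M·s⁻¹.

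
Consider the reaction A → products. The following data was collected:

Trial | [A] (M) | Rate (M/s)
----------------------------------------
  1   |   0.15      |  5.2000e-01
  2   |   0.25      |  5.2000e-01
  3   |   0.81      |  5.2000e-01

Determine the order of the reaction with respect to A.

zeroth order (0)

Step 1: Compare trials - when concentration changes, rate stays constant.
Step 2: rate₂/rate₁ = 5.2000e-01/5.2000e-01 = 1
Step 3: [A]₂/[A]₁ = 0.25/0.15 = 1.667
Step 4: Since rate ratio ≈ (conc ratio)^0, the reaction is zeroth order.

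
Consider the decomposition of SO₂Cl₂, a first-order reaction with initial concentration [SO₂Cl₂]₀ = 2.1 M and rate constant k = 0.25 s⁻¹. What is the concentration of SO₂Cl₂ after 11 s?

0.1342 M

Step 1: For a first-order reaction: [SO₂Cl₂] = [SO₂Cl₂]₀ × e^(-kt)
Step 2: [SO₂Cl₂] = 2.1 × e^(-0.25 × 11)
Step 3: [SO₂Cl₂] = 2.1 × e^(-2.75)
Step 4: [SO₂Cl₂] = 2.1 × 0.0639279 = 0.1342 M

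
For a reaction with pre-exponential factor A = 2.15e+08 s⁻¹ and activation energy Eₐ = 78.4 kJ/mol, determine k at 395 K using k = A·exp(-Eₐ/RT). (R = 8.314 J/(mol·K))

9.21e-03 s⁻¹

Step 1: Use the Arrhenius equation: k = A × exp(-Eₐ/RT)
Step 2: Convert Eₐ to J/mol: 78.4 kJ/mol = 78400 J/mol
Step 3: Calculate the exponent: -Eₐ/(RT) = -78400/(8.314 × 395) = -23.87311
Step 4: k = 2.15e+08 × exp(-23.87311)
Step 5: k = 2.15e+08 × 4.28588e-11 = 9.2146e-03 s⁻¹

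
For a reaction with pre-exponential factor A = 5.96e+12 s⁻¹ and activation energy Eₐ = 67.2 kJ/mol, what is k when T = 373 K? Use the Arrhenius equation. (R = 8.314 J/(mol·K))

2.31e+03 s⁻¹

Step 1: Use the Arrhenius equation: k = A × exp(-Eₐ/RT)
Step 2: Convert Eₐ to J/mol: 67.2 kJ/mol = 67200 J/mol
Step 3: Calculate the exponent: -Eₐ/(RT) = -67200/(8.314 × 373) = -21.66958
Step 4: k = 5.96e+12 × exp(-21.66958)
Step 5: k = 5.96e+12 × 3.88169e-10 = 2.3135e+03 s⁻¹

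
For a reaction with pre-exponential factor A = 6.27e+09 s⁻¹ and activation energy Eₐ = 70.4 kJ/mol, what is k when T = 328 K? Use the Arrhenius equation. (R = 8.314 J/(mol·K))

3.85e-02 s⁻¹

Step 1: Use the Arrhenius equation: k = A × exp(-Eₐ/RT)
Step 2: Convert Eₐ to J/mol: 70.4 kJ/mol = 70400 J/mol
Step 3: Calculate the exponent: -Eₐ/(RT) = -70400/(8.314 × 328) = -25.81599
Step 4: k = 6.27e+09 × exp(-25.81599)
Step 5: k = 6.27e+09 × 6.14127e-12 = 3.8506e-02 s⁻¹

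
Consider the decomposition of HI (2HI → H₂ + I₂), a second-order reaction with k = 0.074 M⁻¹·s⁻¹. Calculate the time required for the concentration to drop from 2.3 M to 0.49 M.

21.7 s

Step 1: For second-order: t = (1/[HI] - 1/[HI]₀)/k
Step 2: t = (1/0.49 - 1/2.3)/0.074
Step 3: t = (2.041 - 0.4348)/0.074
Step 4: t = 1.606/0.074 = 21.7 s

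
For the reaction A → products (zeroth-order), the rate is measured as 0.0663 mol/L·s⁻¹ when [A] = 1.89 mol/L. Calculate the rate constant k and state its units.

0.0663 mol/L·s⁻¹

Step 1: For a zeroth-order reaction, rate = k (independent of concentration).
Step 2: k = rate = 0.0663 mol/L·s⁻¹.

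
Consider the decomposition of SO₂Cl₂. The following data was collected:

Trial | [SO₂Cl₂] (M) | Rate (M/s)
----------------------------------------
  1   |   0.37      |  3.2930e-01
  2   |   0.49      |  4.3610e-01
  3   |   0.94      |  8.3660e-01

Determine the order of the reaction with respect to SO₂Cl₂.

first order (1)

Step 1: Compare trials to find order n where rate₂/rate₁ = ([SO₂Cl₂]₂/[SO₂Cl₂]₁)^n
Step 2: rate₂/rate₁ = 4.3610e-01/3.2930e-01 = 1.324
Step 3: [SO₂Cl₂]₂/[SO₂Cl₂]₁ = 0.49/0.37 = 1.324
Step 4: n = ln(1.324)/ln(1.324) = 1.00 ≈ 1
Step 5: The reaction is first order in SO₂Cl₂.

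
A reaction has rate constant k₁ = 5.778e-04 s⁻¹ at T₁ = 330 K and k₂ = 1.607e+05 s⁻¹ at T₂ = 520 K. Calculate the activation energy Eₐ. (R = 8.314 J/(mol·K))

146.0 kJ/mol

Step 1: Use the two-temperature Arrhenius form: ln(k₂/k₁) = -Eₐ/R × (1/T₂ - 1/T₁)
Step 2: ln(k₂/k₁) = ln(1.607e+05/5.778e-04) = ln(2.78124e+08) = 19.4436
Step 3: 1/T₂ - 1/T₁ = 1/520 - 1/330 = -1.107226e-03 K⁻¹
Step 4: Eₐ = -R × ln(k₂/k₁) / (1/T₂ - 1/T₁) = -8.314 × 19.4436 / -1.107226e-03
Step 5: Eₐ = 1.4600e+05 J/mol = 146.0 kJ/mol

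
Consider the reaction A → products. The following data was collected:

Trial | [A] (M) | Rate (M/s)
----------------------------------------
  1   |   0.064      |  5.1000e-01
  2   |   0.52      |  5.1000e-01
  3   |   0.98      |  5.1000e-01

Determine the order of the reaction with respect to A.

zeroth order (0)

Step 1: Compare trials - when concentration changes, rate stays constant.
Step 2: rate₂/rate₁ = 5.1000e-01/5.1000e-01 = 1
Step 3: [A]₂/[A]₁ = 0.52/0.064 = 8.125
Step 4: Since rate ratio ≈ (conc ratio)^0, the reaction is zeroth order.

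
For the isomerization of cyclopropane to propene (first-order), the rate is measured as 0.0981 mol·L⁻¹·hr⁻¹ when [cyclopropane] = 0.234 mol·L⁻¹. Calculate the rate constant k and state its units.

0.4192 hr⁻¹

Step 1: rate = k[cyclopropane]^1, so k = rate / [cyclopropane]^1.
Step 2: k = 0.0981 / (0.234)^1 = 0.0981 / 0.234.
Step 3: k = 0.4192 hr⁻¹.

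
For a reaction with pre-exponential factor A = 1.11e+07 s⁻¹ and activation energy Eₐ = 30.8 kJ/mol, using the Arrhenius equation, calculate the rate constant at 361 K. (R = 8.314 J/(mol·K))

3.88e+02 s⁻¹

Step 1: Use the Arrhenius equation: k = A × exp(-Eₐ/RT)
Step 2: Convert Eₐ to J/mol: 30.8 kJ/mol = 30800 J/mol
Step 3: Calculate the exponent: -Eₐ/(RT) = -30800/(8.314 × 361) = -10.26204
Step 4: k = 1.11e+07 × exp(-10.26204)
Step 5: k = 1.11e+07 × 3.49343e-05 = 3.8777e+02 s⁻¹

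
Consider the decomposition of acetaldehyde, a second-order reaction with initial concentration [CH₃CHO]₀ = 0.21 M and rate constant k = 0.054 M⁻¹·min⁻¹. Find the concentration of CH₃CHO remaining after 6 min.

0.1966 M

Step 1: For a second-order reaction: 1/[CH₃CHO] = 1/[CH₃CHO]₀ + kt
Step 2: 1/[CH₃CHO] = 1/0.21 + 0.054 × 6
Step 3: 1/[CH₃CHO] = 4.762 + 0.324 = 5.086
Step 4: [CH₃CHO] = 1/5.086 = 0.1966 M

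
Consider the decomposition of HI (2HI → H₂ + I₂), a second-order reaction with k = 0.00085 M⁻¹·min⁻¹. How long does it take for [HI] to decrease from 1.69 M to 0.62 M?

1201 min

Step 1: For second-order: t = (1/[HI] - 1/[HI]₀)/k
Step 2: t = (1/0.62 - 1/1.69)/0.00085
Step 3: t = (1.613 - 0.5917)/0.00085
Step 4: t = 1.021/0.00085 = 1201 min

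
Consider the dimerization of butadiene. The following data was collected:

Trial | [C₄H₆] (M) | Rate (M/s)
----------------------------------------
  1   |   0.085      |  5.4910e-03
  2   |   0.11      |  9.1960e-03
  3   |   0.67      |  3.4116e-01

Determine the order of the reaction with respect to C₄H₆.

second order (2)

Step 1: Compare trials to find order n where rate₂/rate₁ = ([C₄H₆]₂/[C₄H₆]₁)^n
Step 2: rate₂/rate₁ = 9.1960e-03/5.4910e-03 = 1.675
Step 3: [C₄H₆]₂/[C₄H₆]₁ = 0.11/0.085 = 1.294
Step 4: n = ln(1.675)/ln(1.294) = 2.00 ≈ 2
Step 5: The reaction is second order in C₄H₆.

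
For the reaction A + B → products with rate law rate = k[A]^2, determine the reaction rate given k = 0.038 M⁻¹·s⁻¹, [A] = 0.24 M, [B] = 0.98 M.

0.002189 M/s

Step 1: The rate law is rate = k[A]^2
Step 2: Note that the rate does not depend on [B] (zero order in B).
Step 3: rate = 0.038 × (0.24)^2 = 0.0021888 M/s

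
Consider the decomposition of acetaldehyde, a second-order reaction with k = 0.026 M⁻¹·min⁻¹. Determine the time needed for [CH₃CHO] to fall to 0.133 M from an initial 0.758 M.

238.4 min

Step 1: For second-order: t = (1/[CH₃CHO] - 1/[CH₃CHO]₀)/k
Step 2: t = (1/0.133 - 1/0.758)/0.026
Step 3: t = (7.519 - 1.319)/0.026
Step 4: t = 6.2/0.026 = 238.4 min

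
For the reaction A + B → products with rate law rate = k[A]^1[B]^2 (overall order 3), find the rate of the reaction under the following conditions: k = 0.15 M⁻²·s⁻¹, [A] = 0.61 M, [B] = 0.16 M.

0.002342 M/s

Step 1: The rate law is rate = k[A]^1[B]^2, overall order = 1+2 = 3
Step 2: Substitute values: rate = 0.15 × (0.61)^1 × (0.16)^2
Step 3: rate = 0.15 × 0.61 × 0.0256 = 0.0023424 M/s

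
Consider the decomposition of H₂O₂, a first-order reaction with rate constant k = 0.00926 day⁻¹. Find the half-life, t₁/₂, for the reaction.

74.85 day

Step 1: For a first-order reaction, t₁/₂ = ln(2)/k
Step 2: t₁/₂ = ln(2)/0.00926
Step 3: t₁/₂ = 0.6931/0.00926 = 74.85 day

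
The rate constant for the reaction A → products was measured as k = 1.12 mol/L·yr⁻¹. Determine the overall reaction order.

zeroth order (0)

Step 1: The units of k for an nth-order reaction are (concentration)^(1-n)·(time)⁻¹.
Step 2: Here k has units mol/L·yr⁻¹, so the concentration exponent is 1.
Step 3: 1 - n = 1 ⇒ n = 0. The reaction is zeroth order.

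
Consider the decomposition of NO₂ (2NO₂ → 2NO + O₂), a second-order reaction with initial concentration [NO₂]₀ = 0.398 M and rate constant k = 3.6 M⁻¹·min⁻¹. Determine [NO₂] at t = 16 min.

0.01664 M

Step 1: For a second-order reaction: 1/[NO₂] = 1/[NO₂]₀ + kt
Step 2: 1/[NO₂] = 1/0.398 + 3.6 × 16
Step 3: 1/[NO₂] = 2.513 + 57.6 = 60.11
Step 4: [NO₂] = 1/60.11 = 0.01664 M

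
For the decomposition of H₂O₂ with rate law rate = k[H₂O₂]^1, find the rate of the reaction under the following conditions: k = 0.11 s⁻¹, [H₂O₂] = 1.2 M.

0.132 M/s

Step 1: Identify the rate law: rate = k[H₂O₂]^1
Step 2: Substitute values: rate = 0.11 × (1.2)^1
Step 3: Calculate: rate = 0.11 × 1.2 = 0.132 M/s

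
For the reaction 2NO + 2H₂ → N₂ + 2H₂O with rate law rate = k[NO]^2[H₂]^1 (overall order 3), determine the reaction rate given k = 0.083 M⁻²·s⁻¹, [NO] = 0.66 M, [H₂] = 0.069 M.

0.002495 M/s

Step 1: The rate law is rate = k[NO]^2[H₂]^1, overall order = 2+1 = 3
Step 2: Substitute values: rate = 0.083 × (0.66)^2 × (0.069)^1
Step 3: rate = 0.083 × 0.4356 × 0.069 = 0.00249468 M/s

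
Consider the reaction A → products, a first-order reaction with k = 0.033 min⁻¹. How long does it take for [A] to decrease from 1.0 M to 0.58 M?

16.51 min

Step 1: For first-order: t = ln([A]₀/[A])/k
Step 2: t = ln(1.0/0.58)/0.033
Step 3: t = ln(1.724)/0.033
Step 4: t = 0.5447/0.033 = 16.51 min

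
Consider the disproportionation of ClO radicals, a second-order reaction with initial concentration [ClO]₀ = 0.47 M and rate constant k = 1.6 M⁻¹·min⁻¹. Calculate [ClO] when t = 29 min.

0.02061 M

Step 1: For a second-order reaction: 1/[ClO] = 1/[ClO]₀ + kt
Step 2: 1/[ClO] = 1/0.47 + 1.6 × 29
Step 3: 1/[ClO] = 2.128 + 46.4 = 48.53
Step 4: [ClO] = 1/48.53 = 0.02061 M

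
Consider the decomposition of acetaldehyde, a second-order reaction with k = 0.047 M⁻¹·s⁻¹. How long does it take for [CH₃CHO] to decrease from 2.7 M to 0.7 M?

22.51 s

Step 1: For second-order: t = (1/[CH₃CHO] - 1/[CH₃CHO]₀)/k
Step 2: t = (1/0.7 - 1/2.7)/0.047
Step 3: t = (1.429 - 0.3704)/0.047
Step 4: t = 1.058/0.047 = 22.51 s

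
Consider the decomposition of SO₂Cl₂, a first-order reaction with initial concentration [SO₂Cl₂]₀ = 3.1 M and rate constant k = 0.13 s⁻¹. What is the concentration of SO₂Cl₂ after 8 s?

1.096 M

Step 1: For a first-order reaction: [SO₂Cl₂] = [SO₂Cl₂]₀ × e^(-kt)
Step 2: [SO₂Cl₂] = 3.1 × e^(-0.13 × 8)
Step 3: [SO₂Cl₂] = 3.1 × e^(-1.04)
Step 4: [SO₂Cl₂] = 3.1 × 0.353455 = 1.096 M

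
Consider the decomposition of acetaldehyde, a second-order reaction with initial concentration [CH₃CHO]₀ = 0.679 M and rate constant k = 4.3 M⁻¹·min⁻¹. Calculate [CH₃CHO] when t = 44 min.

0.005245 M

Step 1: For a second-order reaction: 1/[CH₃CHO] = 1/[CH₃CHO]₀ + kt
Step 2: 1/[CH₃CHO] = 1/0.679 + 4.3 × 44
Step 3: 1/[CH₃CHO] = 1.473 + 189.2 = 190.7
Step 4: [CH₃CHO] = 1/190.7 = 0.005245 M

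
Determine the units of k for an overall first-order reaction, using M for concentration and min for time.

min⁻¹

Step 1: For overall order n, rate = k × (concentration)^n.
Step 2: Rate has units M·min⁻¹; concentration term has units M^1.
Step 3: k = rate / (concentration)^n, so units of k = M^(1-1)·min⁻¹ = min⁻¹.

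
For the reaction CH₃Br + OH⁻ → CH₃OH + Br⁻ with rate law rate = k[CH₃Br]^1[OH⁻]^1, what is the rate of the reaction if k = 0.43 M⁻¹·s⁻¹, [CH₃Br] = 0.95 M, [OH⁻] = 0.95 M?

0.3881 M/s

Step 1: The rate law is rate = k[CH₃Br]^1[OH⁻]^1
Step 2: Substitute: rate = 0.43 × (0.95)^1 × (0.95)^1
Step 3: rate = 0.43 × 0.95 × 0.95 = 0.388075 M/s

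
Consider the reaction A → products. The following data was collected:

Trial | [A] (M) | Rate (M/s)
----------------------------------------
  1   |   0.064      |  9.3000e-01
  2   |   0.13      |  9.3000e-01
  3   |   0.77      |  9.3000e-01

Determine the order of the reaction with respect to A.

zeroth order (0)

Step 1: Compare trials - when concentration changes, rate stays constant.
Step 2: rate₂/rate₁ = 9.3000e-01/9.3000e-01 = 1
Step 3: [A]₂/[A]₁ = 0.13/0.064 = 2.031
Step 4: Since rate ratio ≈ (conc ratio)^0, the reaction is zeroth order.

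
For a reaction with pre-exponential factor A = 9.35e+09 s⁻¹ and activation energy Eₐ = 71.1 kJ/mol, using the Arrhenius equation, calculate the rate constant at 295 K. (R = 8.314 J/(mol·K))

2.40e-03 s⁻¹

Step 1: Use the Arrhenius equation: k = A × exp(-Eₐ/RT)
Step 2: Convert Eₐ to J/mol: 71.1 kJ/mol = 71100 J/mol
Step 3: Calculate the exponent: -Eₐ/(RT) = -71100/(8.314 × 295) = -28.98929
Step 4: k = 9.35e+09 × exp(-28.98929)
Step 5: k = 9.35e+09 × 2.57105e-13 = 2.4039e-03 s⁻¹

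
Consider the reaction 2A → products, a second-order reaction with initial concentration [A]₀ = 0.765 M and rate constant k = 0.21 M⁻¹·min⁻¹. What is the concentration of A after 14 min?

0.2354 M

Step 1: For a second-order reaction: 1/[A] = 1/[A]₀ + kt
Step 2: 1/[A] = 1/0.765 + 0.21 × 14
Step 3: 1/[A] = 1.307 + 2.94 = 4.247
Step 4: [A] = 1/4.247 = 0.2354 M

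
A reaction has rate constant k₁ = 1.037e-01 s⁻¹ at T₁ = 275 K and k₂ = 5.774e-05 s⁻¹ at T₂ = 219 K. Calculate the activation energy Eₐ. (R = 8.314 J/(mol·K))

67.0 kJ/mol

Step 1: Use the two-temperature Arrhenius form: ln(k₂/k₁) = -Eₐ/R × (1/T₂ - 1/T₁)
Step 2: ln(k₂/k₁) = ln(5.774e-05/1.037e-01) = ln(0.000556798) = -7.49331
Step 3: 1/T₂ - 1/T₁ = 1/219 - 1/275 = 9.298464e-04 K⁻¹
Step 4: Eₐ = -R × ln(k₂/k₁) / (1/T₂ - 1/T₁) = -8.314 × -7.49331 / 9.298464e-04
Step 5: Eₐ = 6.7000e+04 J/mol = 67.0 kJ/mol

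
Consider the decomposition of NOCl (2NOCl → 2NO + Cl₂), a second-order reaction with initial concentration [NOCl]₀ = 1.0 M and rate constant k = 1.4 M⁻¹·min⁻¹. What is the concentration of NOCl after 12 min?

0.05618 M

Step 1: For a second-order reaction: 1/[NOCl] = 1/[NOCl]₀ + kt
Step 2: 1/[NOCl] = 1/1.0 + 1.4 × 12
Step 3: 1/[NOCl] = 1 + 16.8 = 17.8
Step 4: [NOCl] = 1/17.8 = 0.05618 M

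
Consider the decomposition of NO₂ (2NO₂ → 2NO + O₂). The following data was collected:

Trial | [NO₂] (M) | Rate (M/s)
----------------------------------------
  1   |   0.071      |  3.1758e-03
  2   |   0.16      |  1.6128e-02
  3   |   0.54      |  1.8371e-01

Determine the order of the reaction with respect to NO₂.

second order (2)

Step 1: Compare trials to find order n where rate₂/rate₁ = ([NO₂]₂/[NO₂]₁)^n
Step 2: rate₂/rate₁ = 1.6128e-02/3.1758e-03 = 5.078
Step 3: [NO₂]₂/[NO₂]₁ = 0.16/0.071 = 2.254
Step 4: n = ln(5.078)/ln(2.254) = 2.00 ≈ 2
Step 5: The reaction is second order in NO₂.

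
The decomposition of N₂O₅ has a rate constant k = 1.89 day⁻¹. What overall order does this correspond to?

first order (1)

Step 1: The units of k for an nth-order reaction are (concentration)^(1-n)·(time)⁻¹.
Step 2: Here k has units day⁻¹, so the concentration exponent is 0.
Step 3: 1 - n = 0 ⇒ n = 1. The reaction is first order.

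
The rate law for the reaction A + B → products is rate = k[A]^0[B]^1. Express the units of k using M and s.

s⁻¹

Step 1: Overall order = 0 + 1 = 1.
Step 2: rate has units M·s⁻¹; [A]^0[B]^1 has units M^1.
Step 3: k = rate/([A]^0[B]^1), so units of k = M^(1-1)·s⁻¹ = s⁻¹.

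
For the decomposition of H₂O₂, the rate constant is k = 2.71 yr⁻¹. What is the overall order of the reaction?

first order (1)

Step 1: The units of k for an nth-order reaction are (concentration)^(1-n)·(time)⁻¹.
Step 2: Here k has units yr⁻¹, so the concentration exponent is 0.
Step 3: 1 - n = 0 ⇒ n = 1. The reaction is first order.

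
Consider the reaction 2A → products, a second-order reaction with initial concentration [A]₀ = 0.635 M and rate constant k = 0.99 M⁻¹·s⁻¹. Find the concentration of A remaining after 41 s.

0.02372 M

Step 1: For a second-order reaction: 1/[A] = 1/[A]₀ + kt
Step 2: 1/[A] = 1/0.635 + 0.99 × 41
Step 3: 1/[A] = 1.575 + 40.59 = 42.16
Step 4: [A] = 1/42.16 = 0.02372 M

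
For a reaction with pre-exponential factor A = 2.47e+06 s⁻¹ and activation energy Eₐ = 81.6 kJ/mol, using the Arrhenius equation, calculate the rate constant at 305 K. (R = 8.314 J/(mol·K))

2.61e-08 s⁻¹

Step 1: Use the Arrhenius equation: k = A × exp(-Eₐ/RT)
Step 2: Convert Eₐ to J/mol: 81.6 kJ/mol = 81600 J/mol
Step 3: Calculate the exponent: -Eₐ/(RT) = -81600/(8.314 × 305) = -32.17957
Step 4: k = 2.47e+06 × exp(-32.17957)
Step 5: k = 2.47e+06 × 1.05825e-14 = 2.6139e-08 s⁻¹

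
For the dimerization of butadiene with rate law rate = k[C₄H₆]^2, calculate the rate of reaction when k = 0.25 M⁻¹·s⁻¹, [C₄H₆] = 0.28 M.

0.0196 M/s

Step 1: Identify the rate law: rate = k[C₄H₆]^2
Step 2: Substitute values: rate = 0.25 × (0.28)^2
Step 3: Calculate: rate = 0.25 × 0.0784 = 0.0196 M/s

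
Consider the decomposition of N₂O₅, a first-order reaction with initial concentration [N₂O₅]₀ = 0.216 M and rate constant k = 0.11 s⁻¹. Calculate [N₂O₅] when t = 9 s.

0.08026 M

Step 1: For a first-order reaction: [N₂O₅] = [N₂O₅]₀ × e^(-kt)
Step 2: [N₂O₅] = 0.216 × e^(-0.11 × 9)
Step 3: [N₂O₅] = 0.216 × e^(-0.99)
Step 4: [N₂O₅] = 0.216 × 0.371577 = 0.08026 M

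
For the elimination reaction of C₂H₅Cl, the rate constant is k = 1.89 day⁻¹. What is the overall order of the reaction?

first order (1)

Step 1: The units of k for an nth-order reaction are (concentration)^(1-n)·(time)⁻¹.
Step 2: Here k has units day⁻¹, so the concentration exponent is 0.
Step 3: 1 - n = 0 ⇒ n = 1. The reaction is first order.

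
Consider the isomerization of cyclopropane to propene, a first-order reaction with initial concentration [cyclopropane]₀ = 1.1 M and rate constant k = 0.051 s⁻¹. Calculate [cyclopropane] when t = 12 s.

0.5965 M

Step 1: For a first-order reaction: [cyclopropane] = [cyclopropane]₀ × e^(-kt)
Step 2: [cyclopropane] = 1.1 × e^(-0.051 × 12)
Step 3: [cyclopropane] = 1.1 × e^(-0.612)
Step 4: [cyclopropane] = 1.1 × 0.542265 = 0.5965 M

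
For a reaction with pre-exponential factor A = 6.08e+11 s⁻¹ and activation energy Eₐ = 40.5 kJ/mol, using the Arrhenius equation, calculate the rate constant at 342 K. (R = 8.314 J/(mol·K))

3.96e+05 s⁻¹

Step 1: Use the Arrhenius equation: k = A × exp(-Eₐ/RT)
Step 2: Convert Eₐ to J/mol: 40.5 kJ/mol = 40500 J/mol
Step 3: Calculate the exponent: -Eₐ/(RT) = -40500/(8.314 × 342) = -14.24357
Step 4: k = 6.08e+11 × exp(-14.24357)
Step 5: k = 6.08e+11 × 6.51773e-07 = 3.9628e+05 s⁻¹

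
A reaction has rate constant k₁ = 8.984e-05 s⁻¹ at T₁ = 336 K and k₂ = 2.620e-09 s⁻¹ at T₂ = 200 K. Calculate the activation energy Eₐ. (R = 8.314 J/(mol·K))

42.9 kJ/mol

Step 1: Use the two-temperature Arrhenius form: ln(k₂/k₁) = -Eₐ/R × (1/T₂ - 1/T₁)
Step 2: ln(k₂/k₁) = ln(2.620e-09/8.984e-05) = ln(2.9163e-05) = -10.4426
Step 3: 1/T₂ - 1/T₁ = 1/200 - 1/336 = 2.023810e-03 K⁻¹
Step 4: Eₐ = -R × ln(k₂/k₁) / (1/T₂ - 1/T₁) = -8.314 × -10.4426 / 2.023810e-03
Step 5: Eₐ = 4.2899e+04 J/mol = 42.9 kJ/mol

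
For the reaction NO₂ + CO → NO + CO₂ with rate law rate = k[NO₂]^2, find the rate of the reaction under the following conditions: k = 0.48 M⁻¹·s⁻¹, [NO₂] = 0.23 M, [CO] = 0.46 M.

0.02539 M/s

Step 1: The rate law is rate = k[NO₂]^2
Step 2: Note that the rate does not depend on [CO] (zero order in CO).
Step 3: rate = 0.48 × (0.23)^2 = 0.025392 M/s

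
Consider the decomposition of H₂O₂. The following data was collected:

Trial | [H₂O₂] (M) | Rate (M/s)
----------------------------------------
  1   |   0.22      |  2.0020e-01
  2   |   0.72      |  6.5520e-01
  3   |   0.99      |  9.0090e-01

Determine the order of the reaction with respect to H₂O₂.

first order (1)

Step 1: Compare trials to find order n where rate₂/rate₁ = ([H₂O₂]₂/[H₂O₂]₁)^n
Step 2: rate₂/rate₁ = 6.5520e-01/2.0020e-01 = 3.273
Step 3: [H₂O₂]₂/[H₂O₂]₁ = 0.72/0.22 = 3.273
Step 4: n = ln(3.273)/ln(3.273) = 1.00 ≈ 1
Step 5: The reaction is first order in H₂O₂.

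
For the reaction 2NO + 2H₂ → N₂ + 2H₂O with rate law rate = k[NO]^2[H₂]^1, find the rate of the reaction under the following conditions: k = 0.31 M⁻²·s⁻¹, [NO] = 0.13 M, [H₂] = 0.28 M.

0.001467 M/s

Step 1: The rate law is rate = k[NO]^2[H₂]^1
Step 2: Substitute: rate = 0.31 × (0.13)^2 × (0.28)^1
Step 3: rate = 0.31 × 0.0169 × 0.28 = 0.00146692 M/s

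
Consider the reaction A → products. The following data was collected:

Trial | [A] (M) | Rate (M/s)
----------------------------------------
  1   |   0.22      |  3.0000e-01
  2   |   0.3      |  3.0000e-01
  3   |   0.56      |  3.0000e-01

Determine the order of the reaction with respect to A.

zeroth order (0)

Step 1: Compare trials - when concentration changes, rate stays constant.
Step 2: rate₂/rate₁ = 3.0000e-01/3.0000e-01 = 1
Step 3: [A]₂/[A]₁ = 0.3/0.22 = 1.364
Step 4: Since rate ratio ≈ (conc ratio)^0, the reaction is zeroth order.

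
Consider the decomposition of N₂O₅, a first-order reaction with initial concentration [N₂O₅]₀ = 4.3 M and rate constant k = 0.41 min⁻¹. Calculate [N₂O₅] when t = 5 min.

0.5536 M

Step 1: For a first-order reaction: [N₂O₅] = [N₂O₅]₀ × e^(-kt)
Step 2: [N₂O₅] = 4.3 × e^(-0.41 × 5)
Step 3: [N₂O₅] = 4.3 × e^(-2.05)
Step 4: [N₂O₅] = 4.3 × 0.128735 = 0.5536 M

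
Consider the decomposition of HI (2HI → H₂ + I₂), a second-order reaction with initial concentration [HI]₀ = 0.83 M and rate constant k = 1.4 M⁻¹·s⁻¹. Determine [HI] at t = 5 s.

0.1219 M

Step 1: For a second-order reaction: 1/[HI] = 1/[HI]₀ + kt
Step 2: 1/[HI] = 1/0.83 + 1.4 × 5
Step 3: 1/[HI] = 1.205 + 7 = 8.205
Step 4: [HI] = 1/8.205 = 0.1219 M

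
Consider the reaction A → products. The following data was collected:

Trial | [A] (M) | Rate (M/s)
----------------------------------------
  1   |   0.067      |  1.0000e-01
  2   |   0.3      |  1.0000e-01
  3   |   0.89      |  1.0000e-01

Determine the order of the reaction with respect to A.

zeroth order (0)

Step 1: Compare trials - when concentration changes, rate stays constant.
Step 2: rate₂/rate₁ = 1.0000e-01/1.0000e-01 = 1
Step 3: [A]₂/[A]₁ = 0.3/0.067 = 4.478
Step 4: Since rate ratio ≈ (conc ratio)^0, the reaction is zeroth order.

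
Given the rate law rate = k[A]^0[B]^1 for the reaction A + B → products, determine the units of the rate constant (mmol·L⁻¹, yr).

yr⁻¹

Step 1: Overall order = 0 + 1 = 1.
Step 2: rate has units mmol·L⁻¹·yr⁻¹; [A]^0[B]^1 has units (mmol·L⁻¹)^1.
Step 3: k = rate/([A]^0[B]^1), so units of k = (mmol·L⁻¹)^(1-1)·yr⁻¹ = yr⁻¹.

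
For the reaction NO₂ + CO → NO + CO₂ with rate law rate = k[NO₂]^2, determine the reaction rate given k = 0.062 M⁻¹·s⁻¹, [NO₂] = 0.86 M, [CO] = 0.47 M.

0.04586 M/s

Step 1: The rate law is rate = k[NO₂]^2
Step 2: Note that the rate does not depend on [CO] (zero order in CO).
Step 3: rate = 0.062 × (0.86)^2 = 0.0458552 M/s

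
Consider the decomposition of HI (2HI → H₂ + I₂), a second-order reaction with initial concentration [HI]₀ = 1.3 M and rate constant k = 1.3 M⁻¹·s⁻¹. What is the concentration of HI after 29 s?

0.02599 M

Step 1: For a second-order reaction: 1/[HI] = 1/[HI]₀ + kt
Step 2: 1/[HI] = 1/1.3 + 1.3 × 29
Step 3: 1/[HI] = 0.7692 + 37.7 = 38.47
Step 4: [HI] = 1/38.47 = 0.02599 M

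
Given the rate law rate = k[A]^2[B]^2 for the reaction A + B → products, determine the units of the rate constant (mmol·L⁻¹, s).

(mmol·L⁻¹)⁻³·s⁻¹

Step 1: Overall order = 2 + 2 = 4.
Step 2: rate has units mmol·L⁻¹·s⁻¹; [A]^2[B]^2 has units (mmol·L⁻¹)^4.
Step 3: k = rate/([A]^2[B]^2), so units of k = (mmol·L⁻¹)^(1-4)·s⁻¹ = (mmol·L⁻¹)⁻³·s⁻¹.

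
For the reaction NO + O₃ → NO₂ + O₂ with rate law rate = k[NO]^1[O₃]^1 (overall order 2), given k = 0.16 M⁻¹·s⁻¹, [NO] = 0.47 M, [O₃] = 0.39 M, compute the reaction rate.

0.02933 M/s

Step 1: The rate law is rate = k[NO]^1[O₃]^1, overall order = 1+1 = 2
Step 2: Substitute values: rate = 0.16 × (0.47)^1 × (0.39)^1
Step 3: rate = 0.16 × 0.47 × 0.39 = 0.029328 M/s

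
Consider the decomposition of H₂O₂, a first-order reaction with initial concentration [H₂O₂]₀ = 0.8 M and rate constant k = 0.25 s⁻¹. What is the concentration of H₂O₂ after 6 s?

0.1785 M

Step 1: For a first-order reaction: [H₂O₂] = [H₂O₂]₀ × e^(-kt)
Step 2: [H₂O₂] = 0.8 × e^(-0.25 × 6)
Step 3: [H₂O₂] = 0.8 × e^(-1.5)
Step 4: [H₂O₂] = 0.8 × 0.22313 = 0.1785 M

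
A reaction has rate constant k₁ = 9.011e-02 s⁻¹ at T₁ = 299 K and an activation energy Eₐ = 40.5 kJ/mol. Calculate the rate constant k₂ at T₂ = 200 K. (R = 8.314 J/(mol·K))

2.834e-05 s⁻¹

Step 1: Use the two-temperature Arrhenius form: ln(k₂/k₁) = -Eₐ/R × (1/T₂ - 1/T₁)
Step 2: Convert Eₐ to J/mol: 40.5 kJ/mol = 40500 J/mol
Step 3: 1/T₂ - 1/T₁ = 1/200 - 1/299 = 1.655518e-03 K⁻¹
Step 4: ln(k₂/k₁) = -40500/8.314 × 1.655518e-03 = -8.06453
Step 5: k₂ = k₁ × exp(-8.06453) = 9.011e-02 × 3.14499e-04 = 2.834e-05 s⁻¹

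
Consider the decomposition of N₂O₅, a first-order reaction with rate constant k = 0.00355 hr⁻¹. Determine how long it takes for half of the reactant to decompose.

195.3 hr

Step 1: For a first-order reaction, t₁/₂ = ln(2)/k
Step 2: t₁/₂ = ln(2)/0.00355
Step 3: t₁/₂ = 0.6931/0.00355 = 195.3 hr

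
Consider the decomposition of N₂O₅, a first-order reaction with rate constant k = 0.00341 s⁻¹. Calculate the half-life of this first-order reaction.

203.3 s

Step 1: For a first-order reaction, t₁/₂ = ln(2)/k
Step 2: t₁/₂ = ln(2)/0.00341
Step 3: t₁/₂ = 0.6931/0.00341 = 203.3 s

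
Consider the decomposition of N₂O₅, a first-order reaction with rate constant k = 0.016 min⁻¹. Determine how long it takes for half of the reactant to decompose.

43.32 min

Step 1: For a first-order reaction, t₁/₂ = ln(2)/k
Step 2: t₁/₂ = ln(2)/0.016
Step 3: t₁/₂ = 0.6931/0.016 = 43.32 min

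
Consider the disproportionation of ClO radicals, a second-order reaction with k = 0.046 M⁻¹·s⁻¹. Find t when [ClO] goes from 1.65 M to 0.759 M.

15.47 s

Step 1: For second-order: t = (1/[ClO] - 1/[ClO]₀)/k
Step 2: t = (1/0.759 - 1/1.65)/0.046
Step 3: t = (1.318 - 0.6061)/0.046
Step 4: t = 0.7115/0.046 = 15.47 s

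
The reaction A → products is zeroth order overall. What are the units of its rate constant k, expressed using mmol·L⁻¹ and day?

mmol·L⁻¹·day⁻¹

Step 1: For overall order n, rate = k × (concentration)^n.
Step 2: Rate has units mmol·L⁻¹·day⁻¹; concentration term has units (mmol·L⁻¹)^0.
Step 3: k = rate / (concentration)^n, so units of k = (mmol·L⁻¹)^(1-0)·day⁻¹ = mmol·L⁻¹·day⁻¹.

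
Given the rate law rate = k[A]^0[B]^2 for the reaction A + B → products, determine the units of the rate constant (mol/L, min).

(mol/L)⁻¹·min⁻¹

Step 1: Overall order = 0 + 2 = 2.
Step 2: rate has units mol/L·min⁻¹; [A]^0[B]^2 has units (mol/L)^2.
Step 3: k = rate/([A]^0[B]^2), so units of k = (mol/L)^(1-2)·min⁻¹ = (mol/L)⁻¹·min⁻¹.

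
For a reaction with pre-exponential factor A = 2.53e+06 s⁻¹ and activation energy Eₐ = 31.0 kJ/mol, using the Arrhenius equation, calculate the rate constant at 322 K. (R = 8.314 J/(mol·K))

2.37e+01 s⁻¹

Step 1: Use the Arrhenius equation: k = A × exp(-Eₐ/RT)
Step 2: Convert Eₐ to J/mol: 31.0 kJ/mol = 31000 J/mol
Step 3: Calculate the exponent: -Eₐ/(RT) = -31000/(8.314 × 322) = -11.57966
Step 4: k = 2.53e+06 × exp(-11.57966)
Step 5: k = 2.53e+06 × 9.35443e-06 = 2.3667e+01 s⁻¹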